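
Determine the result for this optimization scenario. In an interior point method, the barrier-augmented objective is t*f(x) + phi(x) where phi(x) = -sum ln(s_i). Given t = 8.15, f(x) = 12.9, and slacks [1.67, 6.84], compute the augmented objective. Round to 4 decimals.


Step 1: Compute log-barrier.
ln values: [0.5128, 1.9228]
phi = -(0.5128 + 1.9228) = -2.4356
Step 2: Compute augmented objective.
t*f(x) = 8.15*12.9 = 105.135
Total = 105.135 - 2.4356 = 102.6994


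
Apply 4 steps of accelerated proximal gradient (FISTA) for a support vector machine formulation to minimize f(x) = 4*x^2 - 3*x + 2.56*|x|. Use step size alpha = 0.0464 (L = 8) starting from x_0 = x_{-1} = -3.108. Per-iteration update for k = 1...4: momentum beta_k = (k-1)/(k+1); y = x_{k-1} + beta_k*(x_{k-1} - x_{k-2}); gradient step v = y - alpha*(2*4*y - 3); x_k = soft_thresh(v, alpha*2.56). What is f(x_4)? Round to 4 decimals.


FISTA on f(x) = 4*x^2 - 3*x + 2.56*|x|
L = 8, alpha = 0.0464
Iteration 1: beta = 0.0, y = -3.108 + 0.0*(-3.108 + 3.108) = -3.108
  grad(y) = -27.864, v = y - alpha*grad = -1.8151
  prox(v) = soft_thresh(-1.8151, 0.1188) = -1.6963
Iteration 2: beta = 0.3333, y = -1.6963 + 0.3333*(-1.6963 + 3.108) = -1.2258
  grad(y) = -12.8061, v = y - alpha*grad = -0.6316
  prox(v) = soft_thresh(-0.6316, 0.1188) = -0.5128
Iteration 3: beta = 0.5, y = -0.5128 + 0.5*(-0.5128 + 1.6963) = 0.079
  grad(y) = -2.368, v = y - alpha*grad = 0.1889
  prox(v) = soft_thresh(0.1889, 0.1188) = 0.0701
Iteration 4: beta = 0.6, y = 0.0701 + 0.6*(0.0701 + 0.5128) = 0.4198
  grad(y) = 0.3585, v = y - alpha*grad = 0.4032
  prox(v) = soft_thresh(0.4032, 0.1188) = 0.2844
f(x_4) = 4*0.2844^2 - 3*0.2844 + 2.56*|0.2844| = 0.1984


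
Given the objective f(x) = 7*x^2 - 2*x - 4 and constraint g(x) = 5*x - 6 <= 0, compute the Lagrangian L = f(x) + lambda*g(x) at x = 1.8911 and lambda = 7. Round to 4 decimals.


Step 1: Evaluate f(x).
f(1.8911) = 7*1.8911^2 - 2*1.8911 - 4 = 17.2516
Step 2: Evaluate g(x).
g(1.8911) = 5*1.8911 - 6 = 3.4555
Step 3: Compute Lagrangian.
L = 17.2516 + 7*3.4555 = 41.4401


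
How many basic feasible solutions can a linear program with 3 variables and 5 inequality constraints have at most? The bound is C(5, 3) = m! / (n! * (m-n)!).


Each vertex corresponds to some choice of n active constraints out of m, so the number of vertices is at most C(m, n) = m! / (n!(m-n)!).
m = 5, n = 3
Numerator: 5 * 4 * 3
Denominator: 3! = 6
C(5, 3) = 10


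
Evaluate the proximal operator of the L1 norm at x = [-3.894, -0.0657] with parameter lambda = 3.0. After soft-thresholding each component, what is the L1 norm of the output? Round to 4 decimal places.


Soft-thresholding with lambda = 3.0:
prox(-3.894) = sign(-3.894)*max(|-3.894| - 3.0, 0) = -0.894
prox(-0.0657) = sign(-0.0657)*max(|-0.0657| - 3.0, 0) = 0.0
prox(x) = [-0.894, 0.0]
||prox(x)||_1 = 0.894 + 0.0 = 0.894


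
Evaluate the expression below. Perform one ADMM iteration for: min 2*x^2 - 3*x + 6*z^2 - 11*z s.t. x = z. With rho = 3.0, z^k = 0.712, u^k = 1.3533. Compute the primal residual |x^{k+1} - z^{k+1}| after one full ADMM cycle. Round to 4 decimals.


ADMM iteration with rho = 3.0, z^k = 0.712, u^k = 1.3533
Step 1: x-update.
Minimize 2*x^2 - 3*x + (3.0/2)*(x - 0.712 + 1.3533)^2
FOC: (2*2 + 3.0)*x = 3 + 3.0*(0.712 - 1.3533)
x^{k+1} = 0.1537
Step 2: z-update.
Minimize 6*z^2 - 11*z + (3.0/2)*(0.1537 - z + 1.3533)^2
FOC: (2*6 + 3.0)*z = 11 + 3.0*(0.1537 + 1.3533)
z^{k+1} = 1.0347
Step 3: u-update.
u^{k+1} = 1.3533 + 0.1537 - 1.0347 = 0.4723
Step 4: Primal residual = |0.1537 - 1.0347| = 0.881


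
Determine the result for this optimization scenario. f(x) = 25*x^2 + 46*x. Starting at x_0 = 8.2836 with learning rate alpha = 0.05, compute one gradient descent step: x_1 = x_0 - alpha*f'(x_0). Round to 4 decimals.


We compute the gradient at x_0 and apply the update.
f'(x) = 50*x + 46
f'(8.2836) = 50*8.2836 + 46 = 460.18
x_1 = 8.2836 - 0.05*460.18 = -14.7254


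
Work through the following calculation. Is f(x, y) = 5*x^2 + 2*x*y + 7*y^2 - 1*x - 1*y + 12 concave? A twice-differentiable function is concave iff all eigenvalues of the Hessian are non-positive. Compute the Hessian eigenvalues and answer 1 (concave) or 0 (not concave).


The Hessian of f(x,y) = 5*x^2 + 2*x*y + 7*y^2 - 1*x - 1*y + 12 is:
H = [[10, 2], [2, 14]]
Trace = 10 + 14 = 24
Determinant = 10*14 - (2)^2 = 136
Discriminant = (24)^2 - 4*136 = 32.0
Eigenvalues: lambda_1 = 9.1716, lambda_2 = 14.8284
The function is not concave.

0


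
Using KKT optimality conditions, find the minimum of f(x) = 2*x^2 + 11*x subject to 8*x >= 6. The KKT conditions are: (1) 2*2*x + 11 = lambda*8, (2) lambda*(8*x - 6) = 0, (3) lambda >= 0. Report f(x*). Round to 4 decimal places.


Step 1: Try lambda = 0 (constraint inactive).
x_unc = -11/(2*2) = -2.75
Check: 8*-2.75 = -22.0 < 6 -- violated!
Step 2: Constraint must be active: 8*x = 6
x* = 6/8 = 0.75
lambda = (2*2*0.75 + 11)/8 = 1.75
Step 3: Compute optimal value.
f(x*) = 2*0.75^2 + 11*0.75 = 9.375


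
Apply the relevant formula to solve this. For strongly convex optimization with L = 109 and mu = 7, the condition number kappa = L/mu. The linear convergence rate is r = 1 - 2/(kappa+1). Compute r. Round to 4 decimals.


Step 1: Compute the condition number.
kappa = L/mu = 109/7 = 15.5714
Step 2: Compute the convergence rate.
r = 1 - 2/(kappa + 1) = 1 - 2*mu/(L + mu) = (L - mu)/(L + mu) = 102/116 = 0.8793


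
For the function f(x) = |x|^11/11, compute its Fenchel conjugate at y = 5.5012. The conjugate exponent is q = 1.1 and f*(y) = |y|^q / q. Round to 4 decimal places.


The conjugate exponent q satisfies 1/p + 1/q = 1.
p = 11, so q = 11/(11 - 1) = 1.1
|y|^q = 5.5012^1.1 = 6.5238
f*(5.5012) = 6.5238 / 1.1 = 5.9308


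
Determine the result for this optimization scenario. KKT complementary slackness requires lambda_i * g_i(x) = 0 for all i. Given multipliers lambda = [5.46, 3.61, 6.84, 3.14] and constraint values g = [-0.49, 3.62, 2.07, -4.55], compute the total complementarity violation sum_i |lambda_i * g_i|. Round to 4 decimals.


KKT complementary slackness check:
lambda_1 * g_1 = 5.46 * -0.49 = -2.6754
lambda_2 * g_2 = 3.61 * 3.62 = 13.0682
lambda_3 * g_3 = 6.84 * 2.07 = 14.1588
lambda_4 * g_4 = 3.14 * -4.55 = -14.287
Total violation = 2.6754 + 13.0682 + 14.1588 + 14.287 = 44.1894


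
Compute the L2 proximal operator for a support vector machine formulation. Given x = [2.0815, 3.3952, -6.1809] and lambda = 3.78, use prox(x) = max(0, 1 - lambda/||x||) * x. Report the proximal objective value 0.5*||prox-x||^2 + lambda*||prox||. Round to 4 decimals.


Step 1: Compute ||x||.
||x|| = 7.3528
Step 2: Compute scaling factor.
scale = max(0, 1 - 3.78/7.3528) = 0.4859
Step 3: prox(x) = [1.0114, 1.6498, -3.0034]
||prox(x)|| = 3.5728
Step 4: Proximal objective.
0.5*||prox-x||^2 = 7.1442
lambda*||prox|| = 13.5052
Total = 20.6494


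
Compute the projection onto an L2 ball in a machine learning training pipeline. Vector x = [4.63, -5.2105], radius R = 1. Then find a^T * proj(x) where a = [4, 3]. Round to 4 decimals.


Step 1: Compute ||x|| (intermediates to 6 decimals).
||x|| = sqrt(4.63^2 + (-5.2105)^2) = 6.970381
Step 2: Project.
Since ||x|| > R, scale = R/||x|| = 1/6.970381 = 0.143464, proj(x) = scale * x
proj(x) = [0.664238, -0.747519]
Step 3: Dot product.
a^T * proj(x) = 4*0.664238 + 3*(-0.747519) = 0.4144


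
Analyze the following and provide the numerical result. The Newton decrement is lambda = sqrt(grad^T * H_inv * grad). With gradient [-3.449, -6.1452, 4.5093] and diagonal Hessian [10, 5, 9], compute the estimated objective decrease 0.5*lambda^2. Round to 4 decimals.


Step 1: H is diagonal, so H^(-1) * g = [-0.3449, -1.229, 0.501].
Step 2: g^T H^(-1) g = sum_i g_i^2 / H_ii
  = (-3.449)^2/10 + (-6.1452)^2/5 + (4.5093)^2/9
  = 1.1896 + 7.5527 + 2.2593 = 11.0016
Step 3: Objective decrease = 0.5 * g^T H^(-1) g = 5.5008


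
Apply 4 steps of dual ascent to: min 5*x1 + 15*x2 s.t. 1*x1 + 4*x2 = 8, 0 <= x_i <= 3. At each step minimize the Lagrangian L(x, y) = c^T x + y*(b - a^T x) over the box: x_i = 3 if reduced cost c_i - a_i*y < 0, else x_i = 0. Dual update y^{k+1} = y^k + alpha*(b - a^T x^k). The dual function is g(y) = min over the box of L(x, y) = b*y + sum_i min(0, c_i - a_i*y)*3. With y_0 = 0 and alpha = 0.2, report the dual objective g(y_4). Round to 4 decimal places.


Dual ascent for LP: min 5*x1 + 15*x2, 1*x1 + 4*x2 = 8, 0 <= x_i <= 3
Step 1: y^k = 0.0, reduced costs: (5.0, 15.0)
  x^k = (0.0, 0.0), subgradient = b - a^T x = 8.0
  y^{k+1} = 0.0 + 0.2*8.0 = 1.6
Step 2: y^k = 1.6, reduced costs: (3.4, 8.6)
  x^k = (0.0, 0.0), subgradient = b - a^T x = 8.0
  y^{k+1} = 1.6 + 0.2*8.0 = 3.2
Step 3: y^k = 3.2, reduced costs: (1.8, 2.2)
  x^k = (0.0, 0.0), subgradient = b - a^T x = 8.0
  y^{k+1} = 3.2 + 0.2*8.0 = 4.8
Step 4: y^k = 4.8, reduced costs: (0.2, -4.2)
  x^k = (0.0, 3.0), subgradient = b - a^T x = -4.0
  y^{k+1} = 4.8 + 0.2*-4.0 = 4.0
Dual objective at y_4 = 4.0: reduced costs (1.0, -1.0), box minimizer x = (0.0, 3.0)
g(y_4) = b*y + (c1 - a1*y)*x1 + (c2 - a2*y)*x2 = 8*4.0 + 1.0*0.0 + (-1.0)*3.0 = 32.0 + 0.0 - 3.0 = 29.0


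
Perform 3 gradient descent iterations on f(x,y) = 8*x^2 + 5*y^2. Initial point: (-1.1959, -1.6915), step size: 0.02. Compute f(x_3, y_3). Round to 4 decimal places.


Gradient descent on f(x,y) = 8*x^2 + 5*y^2.
Starting point: (-1.1959, -1.6915), alpha = 0.02
Step 1: grad_x = 2*8*-1.1959 = -19.1344, grad_y = 2*5*-1.6915 = -16.915
  x_1 = -1.1959 - 0.02*-19.1344 = -0.8132
  y_1 = -1.6915 - 0.02*-16.915 = -1.3532
Step 2: grad_x = 2*8*-0.8132 = -13.0114, grad_y = 2*5*-1.3532 = -13.532
  x_2 = -0.8132 - 0.02*-13.0114 = -0.553
  y_2 = -1.3532 - 0.02*-13.532 = -1.0826
Step 3: grad_x = 2*8*-0.553 = -8.8477, grad_y = 2*5*-1.0826 = -10.8256
  x_3 = -0.553 - 0.02*-8.8477 = -0.376
  y_3 = -1.0826 - 0.02*-10.8256 = -0.866
f(-0.376, -0.866) = 8*(-0.376)^2 + 5*(-0.866)^2 = 4.8814


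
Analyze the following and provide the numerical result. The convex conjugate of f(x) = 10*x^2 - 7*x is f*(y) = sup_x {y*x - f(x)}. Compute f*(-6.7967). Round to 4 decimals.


f*(y) = sup_x {y*x - a*x^2 - b*x} = sup_x {(y-b)*x - a*x^2}
FOC: (y - b) - 2a*x = 0 => x* = (y - b)/(2a)
x* = (-6.7967 + 7)/(2*10) = 0.0102
f*(-6.7967) = (y-b)^2/(4a) = (-6.7967 + 7)^2/(4*10)
= 0.0413/40 = 0.001


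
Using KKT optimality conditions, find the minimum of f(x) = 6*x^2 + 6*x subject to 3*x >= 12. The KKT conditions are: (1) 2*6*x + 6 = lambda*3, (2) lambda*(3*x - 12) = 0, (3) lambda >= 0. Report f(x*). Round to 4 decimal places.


Step 1: Try lambda = 0 (constraint inactive).
x_unc = -6/(2*6) = -0.5
Check: 3*-0.5 = -1.5 < 12 -- violated!
Step 2: Constraint must be active: 3*x = 12
x* = 12/3 = 4.0
lambda = (2*6*4.0 + 6)/3 = 18.0
Step 3: Compute optimal value.
f(x*) = 6*4.0^2 + 6*4.0 = 120.0


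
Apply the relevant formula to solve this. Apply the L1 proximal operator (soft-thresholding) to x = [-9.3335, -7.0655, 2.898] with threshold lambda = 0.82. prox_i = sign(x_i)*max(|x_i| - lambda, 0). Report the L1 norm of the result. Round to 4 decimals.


Soft-thresholding with lambda = 0.82:
prox(-9.3335) = sign(-9.3335)*max(|-9.3335| - 0.82, 0) = -8.5135
prox(-7.0655) = sign(-7.0655)*max(|-7.0655| - 0.82, 0) = -6.2455
prox(2.898) = sign(2.898)*max(|2.898| - 0.82, 0) = 2.078
prox(x) = [-8.5135, -6.2455, 2.078]
||prox(x)||_1 = 8.5135 + 6.2455 + 2.078 = 16.837


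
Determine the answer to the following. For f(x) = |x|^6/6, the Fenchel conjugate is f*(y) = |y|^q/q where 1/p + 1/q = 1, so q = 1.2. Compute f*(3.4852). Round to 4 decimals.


The conjugate exponent q satisfies 1/p + 1/q = 1.
p = 6, so q = 6/(6 - 1) = 1.2
|y|^q = 3.4852^1.2 = 4.4738
f*(3.4852) = 4.4738 / 1.2 = 3.7281


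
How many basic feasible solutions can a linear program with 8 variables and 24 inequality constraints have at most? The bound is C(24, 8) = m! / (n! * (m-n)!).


Each vertex corresponds to some choice of n active constraints out of m, so the number of vertices is at most C(m, n) = m! / (n!(m-n)!).
m = 24, n = 8
Numerator: 24 * 23 * 22 * 21 * 20 * 19 * 18 * 17
Denominator: 8! = 40320
C(24, 8) = 735471


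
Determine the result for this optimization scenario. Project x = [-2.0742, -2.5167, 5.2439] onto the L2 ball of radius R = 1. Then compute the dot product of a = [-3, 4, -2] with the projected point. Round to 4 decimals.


Step 1: Compute ||x|| (intermediates to 6 decimals).
||x|| = sqrt((-2.0742)^2 + (-2.5167)^2 + 5.2439^2) = 6.17532
Step 2: Project.
Since ||x|| > R, scale = R/||x|| = 1/6.17532 = 0.161935, proj(x) = scale * x
proj(x) = [-0.335886, -0.407542, 0.849171]
Step 3: Dot product.
a^T * proj(x) = -3*(-0.335886) + 4*(-0.407542) - 2*0.849171 = -2.3209


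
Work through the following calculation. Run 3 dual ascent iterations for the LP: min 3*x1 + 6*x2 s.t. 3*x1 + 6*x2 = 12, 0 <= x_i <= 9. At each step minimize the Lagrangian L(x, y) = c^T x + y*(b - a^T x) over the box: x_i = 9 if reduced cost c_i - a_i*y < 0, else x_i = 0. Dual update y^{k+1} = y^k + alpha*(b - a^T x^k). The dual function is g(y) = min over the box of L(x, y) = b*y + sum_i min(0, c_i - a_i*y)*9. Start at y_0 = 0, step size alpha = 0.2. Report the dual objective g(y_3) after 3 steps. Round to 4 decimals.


Dual ascent for LP: min 3*x1 + 6*x2, 3*x1 + 6*x2 = 12, 0 <= x_i <= 9
Step 1: y^k = 0.0, reduced costs: (3.0, 6.0)
  x^k = (0.0, 0.0), subgradient = b - a^T x = 12.0
  y^{k+1} = 0.0 + 0.2*12.0 = 2.4
Step 2: y^k = 2.4, reduced costs: (-4.2, -8.4)
  x^k = (9.0, 9.0), subgradient = b - a^T x = -69.0
  y^{k+1} = 2.4 + 0.2*-69.0 = -11.4
Step 3: y^k = -11.4, reduced costs: (37.2, 74.4)
  x^k = (0.0, 0.0), subgradient = b - a^T x = 12.0
  y^{k+1} = -11.4 + 0.2*12.0 = -9.0
Dual objective at y_3 = -9.0: reduced costs (30.0, 60.0), box minimizer x = (0.0, 0.0)
g(y_3) = b*y + (c1 - a1*y)*x1 + (c2 - a2*y)*x2 = 12*(-9.0) + 30.0*0.0 + 60.0*0.0 = -108.0 + 0.0 + 0.0 = -108.0


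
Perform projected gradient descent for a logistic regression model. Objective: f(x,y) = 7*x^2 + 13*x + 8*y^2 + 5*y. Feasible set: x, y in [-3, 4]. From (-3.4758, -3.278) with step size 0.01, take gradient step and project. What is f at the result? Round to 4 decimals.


Step 1: Compute gradient at (-3.4758, -3.278).
grad_x = 2*7*-3.4758 + 13 = -35.6612
grad_y = 2*8*-3.278 + 5 = -47.448
Step 2: Gradient step.
x_raw = -3.4758 - 0.01*-35.6612 = -3.1192
y_raw = -3.278 - 0.01*-47.448 = -2.8035
Step 3: Project onto [-3, 4].
x_proj = clip(-3.1192) = -3.0
y_proj = clip(-2.8035) = -2.8035
Step 4: Evaluate f.
f(-3.0, -2.8035) = 72.8602


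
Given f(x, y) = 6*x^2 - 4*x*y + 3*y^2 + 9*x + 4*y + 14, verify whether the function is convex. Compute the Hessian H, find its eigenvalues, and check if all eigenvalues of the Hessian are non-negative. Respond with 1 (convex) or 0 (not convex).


The Hessian of f(x,y) = 6*x^2 - 4*x*y + 3*y^2 + 9*x + 4*y + 14 is:
H = [[12, -4], [-4, 6]]
Trace = 12 + 6 = 18
Determinant = 12*6 - (-4)^2 = 56
Discriminant = (18)^2 - 4*56 = 100.0
Eigenvalues: lambda_1 = 4.0, lambda_2 = 14.0
The function is convex.

1


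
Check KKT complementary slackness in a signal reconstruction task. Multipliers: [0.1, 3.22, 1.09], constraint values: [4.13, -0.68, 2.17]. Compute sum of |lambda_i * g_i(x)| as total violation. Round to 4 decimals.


KKT complementary slackness check:
lambda_1 * g_1 = 0.1 * 4.13 = 0.413
lambda_2 * g_2 = 3.22 * -0.68 = -2.1896
lambda_3 * g_3 = 1.09 * 2.17 = 2.3653
Total violation = 0.413 + 2.1896 + 2.3653 = 4.9679


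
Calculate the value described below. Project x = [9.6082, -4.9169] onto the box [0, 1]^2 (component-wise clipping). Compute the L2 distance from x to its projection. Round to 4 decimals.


Project each component onto [0, 1].
clip(9.6082) = 1.0, clip(-4.9169) = 0.0
Projection = [1.0, 0.0]
Squared diffs: [74.1011, 24.1759]
Distance = sqrt(98.277) = 9.9135


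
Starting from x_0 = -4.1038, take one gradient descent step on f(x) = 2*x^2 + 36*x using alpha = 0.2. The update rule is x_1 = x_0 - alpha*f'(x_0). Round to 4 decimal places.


We compute the gradient at x_0 and apply the update.
f'(x) = 4*x + 36
f'(-4.1038) = 4*-4.1038 + 36 = 19.5848
x_1 = -4.1038 - 0.2*19.5848 = -8.0208


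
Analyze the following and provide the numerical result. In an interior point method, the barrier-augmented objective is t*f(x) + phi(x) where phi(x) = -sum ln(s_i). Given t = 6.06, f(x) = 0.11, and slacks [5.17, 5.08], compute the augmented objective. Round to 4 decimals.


Step 1: Compute log-barrier.
ln values: [1.6429, 1.6253]
phi = -(1.6429 + 1.6253) = -3.2682
Step 2: Compute augmented objective.
t*f(x) = 6.06*0.11 = 0.6666
Total = 0.6666 - 3.2682 = -2.6016


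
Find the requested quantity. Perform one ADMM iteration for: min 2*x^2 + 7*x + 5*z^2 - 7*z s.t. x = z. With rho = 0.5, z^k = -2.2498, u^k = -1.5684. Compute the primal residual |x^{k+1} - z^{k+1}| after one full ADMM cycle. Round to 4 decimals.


ADMM iteration with rho = 0.5, z^k = -2.2498, u^k = -1.5684
Step 1: x-update.
Minimize 2*x^2 + 7*x + (0.5/2)*(x + 2.2498 - 1.5684)^2
FOC: (2*2 + 0.5)*x = -7 + 0.5*(-2.2498 + 1.5684)
x^{k+1} = -1.6313
Step 2: z-update.
Minimize 5*z^2 - 7*z + (0.5/2)*(-1.6313 - z - 1.5684)^2
FOC: (2*5 + 0.5)*z = 7 + 0.5*(-1.6313 - 1.5684)
z^{k+1} = 0.5143
Step 3: u-update.
u^{k+1} = -1.5684 - 1.6313 - 0.5143 = -3.714
Step 4: Primal residual = |-1.6313 - 0.5143| = 2.1456


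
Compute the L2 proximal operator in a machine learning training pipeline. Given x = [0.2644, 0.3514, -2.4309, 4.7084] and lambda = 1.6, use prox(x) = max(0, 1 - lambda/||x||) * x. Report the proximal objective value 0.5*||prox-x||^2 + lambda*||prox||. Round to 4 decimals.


Step 1: Compute ||x||.
||x|| = 5.3171
Step 2: Compute scaling factor.
scale = max(0, 1 - 1.6/5.3171) = 0.6991
Step 3: prox(x) = [0.1848, 0.2457, -1.6994, 3.2916]
||prox(x)|| = 3.7171
Step 4: Proximal objective.
0.5*||prox-x||^2 = 1.28
lambda*||prox|| = 5.9474
Total = 7.2274


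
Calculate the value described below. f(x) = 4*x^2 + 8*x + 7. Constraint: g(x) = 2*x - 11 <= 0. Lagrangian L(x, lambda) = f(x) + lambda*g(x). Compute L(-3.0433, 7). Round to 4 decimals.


Step 1: Evaluate f(x).
f(-3.0433) = 4*(-3.0433)^2 + 8*(-3.0433) + 7 = 19.7003
Step 2: Evaluate g(x).
g(-3.0433) = 2*-3.0433 - 11 = -17.0866
Step 3: Compute Lagrangian.
L = 19.7003 + 7*-17.0866 = -99.9059


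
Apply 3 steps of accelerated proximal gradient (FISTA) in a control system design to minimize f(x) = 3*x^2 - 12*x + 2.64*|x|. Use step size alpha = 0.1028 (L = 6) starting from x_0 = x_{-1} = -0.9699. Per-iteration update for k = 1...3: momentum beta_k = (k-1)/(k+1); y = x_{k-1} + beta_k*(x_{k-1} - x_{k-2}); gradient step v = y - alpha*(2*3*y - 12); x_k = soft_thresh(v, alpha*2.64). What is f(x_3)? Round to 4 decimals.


FISTA on f(x) = 3*x^2 - 12*x + 2.64*|x|
L = 6, alpha = 0.1028
Iteration 1: beta = 0.0, y = -0.9699 + 0.0*(-0.9699 + 0.9699) = -0.9699
  grad(y) = -17.8194, v = y - alpha*grad = 0.8619
  prox(v) = soft_thresh(0.8619, 0.2714) = 0.5905
Iteration 2: beta = 0.3333, y = 0.5905 + 0.3333*(0.5905 + 0.9699) = 1.1107
  grad(y) = -5.3359, v = y - alpha*grad = 1.6592
  prox(v) = soft_thresh(1.6592, 0.2714) = 1.3878
Iteration 3: beta = 0.5, y = 1.3878 + 0.5*(1.3878 - 0.5905) = 1.7865
  grad(y) = -1.2812, v = y - alpha*grad = 1.9182
  prox(v) = soft_thresh(1.9182, 0.2714) = 1.6468
f(x_3) = 3*1.6468^2 - 12*1.6468 + 2.64*|1.6468| = -7.2782


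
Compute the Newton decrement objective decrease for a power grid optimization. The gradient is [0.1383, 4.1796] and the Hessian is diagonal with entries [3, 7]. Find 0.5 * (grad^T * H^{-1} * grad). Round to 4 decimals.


Step 1: H is diagonal, so H^(-1) * g = [0.0461, 0.5971].
Step 2: g^T H^(-1) g = sum_i g_i^2 / H_ii
  = (0.1383)^2/3 + (4.1796)^2/7
  = 0.0064 + 2.4956 = 2.502
Step 3: Objective decrease = 0.5 * g^T H^(-1) g = 1.251


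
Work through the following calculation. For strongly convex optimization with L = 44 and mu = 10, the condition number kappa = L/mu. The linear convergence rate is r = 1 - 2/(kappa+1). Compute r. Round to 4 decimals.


Step 1: Compute the condition number.
kappa = L/mu = 44/10 = 4.4
Step 2: Compute the convergence rate.
r = 1 - 2/(kappa + 1) = 1 - 2*mu/(L + mu) = (L - mu)/(L + mu) = 34/54 = 0.6296


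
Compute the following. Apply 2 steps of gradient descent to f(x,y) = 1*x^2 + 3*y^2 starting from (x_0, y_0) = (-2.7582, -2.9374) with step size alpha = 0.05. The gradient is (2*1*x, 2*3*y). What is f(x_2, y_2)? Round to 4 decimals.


Gradient descent on f(x,y) = 1*x^2 + 3*y^2.
Starting point: (-2.7582, -2.9374), alpha = 0.05
Step 1: grad_x = 2*1*-2.7582 = -5.5164, grad_y = 2*3*-2.9374 = -17.6244
  x_1 = -2.7582 - 0.05*-5.5164 = -2.4824
  y_1 = -2.9374 - 0.05*-17.6244 = -2.0562
Step 2: grad_x = 2*1*-2.4824 = -4.9648, grad_y = 2*3*-2.0562 = -12.3371
  x_2 = -2.4824 - 0.05*-4.9648 = -2.2341
  y_2 = -2.0562 - 0.05*-12.3371 = -1.4393
f(-2.2341, -1.4393) = 1*(-2.2341)^2 + 3*(-1.4393)^2 = 11.2064


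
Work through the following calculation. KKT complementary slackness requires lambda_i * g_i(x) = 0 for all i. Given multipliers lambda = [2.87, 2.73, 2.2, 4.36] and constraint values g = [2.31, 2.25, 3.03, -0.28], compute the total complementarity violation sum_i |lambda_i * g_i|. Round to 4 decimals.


KKT complementary slackness check:
lambda_1 * g_1 = 2.87 * 2.31 = 6.6297
lambda_2 * g_2 = 2.73 * 2.25 = 6.1425
lambda_3 * g_3 = 2.2 * 3.03 = 6.666
lambda_4 * g_4 = 4.36 * -0.28 = -1.2208
Total violation = 6.6297 + 6.1425 + 6.666 + 1.2208 = 20.659


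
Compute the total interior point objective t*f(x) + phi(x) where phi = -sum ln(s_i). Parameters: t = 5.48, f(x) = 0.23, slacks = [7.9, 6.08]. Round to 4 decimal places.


Step 1: Compute log-barrier.
ln values: [2.0669, 1.805]
phi = -(2.0669 + 1.805) = -3.8719
Step 2: Compute augmented objective.
t*f(x) = 5.48*0.23 = 1.2604
Total = 1.2604 - 3.8719 = -2.6115


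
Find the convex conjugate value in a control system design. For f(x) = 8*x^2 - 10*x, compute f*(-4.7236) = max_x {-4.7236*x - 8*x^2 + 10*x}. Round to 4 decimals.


f*(y) = sup_x {y*x - a*x^2 - b*x} = sup_x {(y-b)*x - a*x^2}
FOC: (y - b) - 2a*x = 0 => x* = (y - b)/(2a)
x* = (-4.7236 + 10)/(2*8) = 0.3298
f*(-4.7236) = (y-b)^2/(4a) = (-4.7236 + 10)^2/(4*8)
= 27.8404/32 = 0.87


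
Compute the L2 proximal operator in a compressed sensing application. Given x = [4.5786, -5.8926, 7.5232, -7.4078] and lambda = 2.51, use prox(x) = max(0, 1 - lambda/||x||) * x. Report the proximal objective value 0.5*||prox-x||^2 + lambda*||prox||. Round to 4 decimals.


Step 1: Compute ||x||.
||x|| = 12.9291
Step 2: Compute scaling factor.
scale = max(0, 1 - 2.51/12.9291) = 0.8059
Step 3: prox(x) = [3.6897, -4.7486, 6.0627, -5.9697]
||prox(x)|| = 10.4191
Step 4: Proximal objective.
0.5*||prox-x||^2 = 3.1501
lambda*||prox|| = 26.1519
Total = 29.3019


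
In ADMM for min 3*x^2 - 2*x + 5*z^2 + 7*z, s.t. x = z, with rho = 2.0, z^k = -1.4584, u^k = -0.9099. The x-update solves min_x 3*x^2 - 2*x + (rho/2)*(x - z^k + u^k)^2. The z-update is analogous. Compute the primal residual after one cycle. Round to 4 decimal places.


ADMM iteration with rho = 2.0, z^k = -1.4584, u^k = -0.9099
Step 1: x-update.
Minimize 3*x^2 - 2*x + (2.0/2)*(x + 1.4584 - 0.9099)^2
FOC: (2*3 + 2.0)*x = 2 + 2.0*(-1.4584 + 0.9099)
x^{k+1} = 0.1129
Step 2: z-update.
Minimize 5*z^2 + 7*z + (2.0/2)*(0.1129 - z - 0.9099)^2
FOC: (2*5 + 2.0)*z = -7 + 2.0*(0.1129 - 0.9099)
z^{k+1} = -0.7162
Step 3: u-update.
u^{k+1} = -0.9099 + 0.1129 + 0.7162 = -0.0809
Step 4: Primal residual = |0.1129 + 0.7162| = 0.829


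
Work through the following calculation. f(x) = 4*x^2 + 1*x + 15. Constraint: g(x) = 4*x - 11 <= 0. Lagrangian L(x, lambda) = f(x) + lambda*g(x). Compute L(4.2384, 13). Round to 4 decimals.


Step 1: Evaluate f(x).
f(4.2384) = 4*4.2384^2 + 1*4.2384 + 15 = 91.0945
Step 2: Evaluate g(x).
g(4.2384) = 4*4.2384 - 11 = 5.9536
Step 3: Compute Lagrangian.
L = 91.0945 + 13*5.9536 = 168.4913


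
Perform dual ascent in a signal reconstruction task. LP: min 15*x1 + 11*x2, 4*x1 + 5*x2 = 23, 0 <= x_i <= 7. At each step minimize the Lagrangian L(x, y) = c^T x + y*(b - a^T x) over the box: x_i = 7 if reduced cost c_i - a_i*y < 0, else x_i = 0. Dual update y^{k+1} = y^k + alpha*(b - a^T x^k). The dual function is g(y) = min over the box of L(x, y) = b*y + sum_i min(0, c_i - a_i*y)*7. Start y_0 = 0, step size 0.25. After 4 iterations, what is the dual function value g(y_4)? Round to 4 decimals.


Dual ascent for LP: min 15*x1 + 11*x2, 4*x1 + 5*x2 = 23, 0 <= x_i <= 7
Step 1: y^k = 0.0, reduced costs: (15.0, 11.0)
  x^k = (0.0, 0.0), subgradient = b - a^T x = 23.0
  y^{k+1} = 0.0 + 0.25*23.0 = 5.75
Step 2: y^k = 5.75, reduced costs: (-8.0, -17.75)
  x^k = (7.0, 7.0), subgradient = b - a^T x = -40.0
  y^{k+1} = 5.75 + 0.25*-40.0 = -4.25
Step 3: y^k = -4.25, reduced costs: (32.0, 32.25)
  x^k = (0.0, 0.0), subgradient = b - a^T x = 23.0
  y^{k+1} = -4.25 + 0.25*23.0 = 1.5
Step 4: y^k = 1.5, reduced costs: (9.0, 3.5)
  x^k = (0.0, 0.0), subgradient = b - a^T x = 23.0
  y^{k+1} = 1.5 + 0.25*23.0 = 7.25
Dual objective at y_4 = 7.25: reduced costs (-14.0, -25.25), box minimizer x = (7.0, 7.0)
g(y_4) = b*y + (c1 - a1*y)*x1 + (c2 - a2*y)*x2 = 23*7.25 + (-14.0)*7.0 + (-25.25)*7.0 = 166.75 - 98.0 - 176.75 = -108.0


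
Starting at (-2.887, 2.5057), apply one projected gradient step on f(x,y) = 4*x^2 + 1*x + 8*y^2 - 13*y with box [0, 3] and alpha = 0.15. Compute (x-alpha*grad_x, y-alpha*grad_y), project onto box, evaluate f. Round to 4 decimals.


Step 1: Compute gradient at (-2.887, 2.5057).
grad_x = 2*4*-2.887 + 1 = -22.096
grad_y = 2*8*2.5057 - 13 = 27.0912
Step 2: Gradient step.
x_raw = -2.887 - 0.15*-22.096 = 0.4274
y_raw = 2.5057 - 0.15*27.0912 = -1.558
Step 3: Project onto [0, 3].
x_proj = clip(0.4274) = 0.4274
y_proj = clip(-1.558) = 0.0
Step 4: Evaluate f.
f(0.4274, 0.0) = 1.1581


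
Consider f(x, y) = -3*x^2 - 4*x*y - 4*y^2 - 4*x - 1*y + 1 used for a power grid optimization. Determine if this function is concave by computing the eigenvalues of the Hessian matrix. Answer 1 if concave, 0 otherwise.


The Hessian of f(x,y) = -3*x^2 - 4*x*y - 4*y^2 - 4*x - 1*y + 1 is:
H = [[-6, -4], [-4, -8]]
Trace = -6 - 8 = -14
Determinant = -6*-8 - (-4)^2 = 32
Discriminant = (-14)^2 - 4*32 = 68.0
Eigenvalues: lambda_1 = -11.1231, lambda_2 = -2.8769
The function is concave.

1


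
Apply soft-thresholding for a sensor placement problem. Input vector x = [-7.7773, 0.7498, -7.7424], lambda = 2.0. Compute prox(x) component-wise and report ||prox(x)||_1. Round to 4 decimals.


Soft-thresholding with lambda = 2.0:
prox(-7.7773) = sign(-7.7773)*max(|-7.7773| - 2.0, 0) = -5.7773
prox(0.7498) = sign(0.7498)*max(|0.7498| - 2.0, 0) = 0.0
prox(-7.7424) = sign(-7.7424)*max(|-7.7424| - 2.0, 0) = -5.7424
prox(x) = [-5.7773, 0.0, -5.7424]
||prox(x)||_1 = 5.7773 + 0.0 + 5.7424 = 11.5197


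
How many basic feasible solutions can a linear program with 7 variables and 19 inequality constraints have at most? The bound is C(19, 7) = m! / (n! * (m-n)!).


Each vertex corresponds to some choice of n active constraints out of m, so the number of vertices is at most C(m, n) = m! / (n!(m-n)!).
m = 19, n = 7
Numerator: 19 * 18 * 17 * 16 * 15 * 14 * 13
Denominator: 7! = 5040
C(19, 7) = 50388


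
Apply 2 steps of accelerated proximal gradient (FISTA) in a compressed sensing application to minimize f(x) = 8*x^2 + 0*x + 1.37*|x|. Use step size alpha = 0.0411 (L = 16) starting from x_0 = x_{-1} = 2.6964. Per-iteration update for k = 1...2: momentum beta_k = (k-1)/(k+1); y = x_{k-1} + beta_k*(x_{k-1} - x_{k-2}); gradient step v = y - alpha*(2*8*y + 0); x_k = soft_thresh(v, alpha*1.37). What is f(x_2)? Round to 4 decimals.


FISTA on f(x) = 8*x^2 + 0*x + 1.37*|x|
L = 16, alpha = 0.0411
Iteration 1: beta = 0.0, y = 2.6964 + 0.0*(2.6964 - 2.6964) = 2.6964
  grad(y) = 43.1424, v = y - alpha*grad = 0.9232
  prox(v) = soft_thresh(0.9232, 0.0563) = 0.8669
Iteration 2: beta = 0.3333, y = 0.8669 + 0.3333*(0.8669 - 2.6964) = 0.2571
  grad(y) = 4.1139, v = y - alpha*grad = 0.088
  prox(v) = soft_thresh(0.088, 0.0563) = 0.0317
f(x_2) = 8*0.0317^2 + 0*0.0317 + 1.37*|0.0317| = 0.0515


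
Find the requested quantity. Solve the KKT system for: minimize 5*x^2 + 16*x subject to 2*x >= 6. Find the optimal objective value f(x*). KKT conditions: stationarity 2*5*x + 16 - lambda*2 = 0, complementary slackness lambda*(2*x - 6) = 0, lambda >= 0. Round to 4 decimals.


Step 1: Try lambda = 0 (constraint inactive).
x_unc = -16/(2*5) = -1.6
Check: 2*-1.6 = -3.2 < 6 -- violated!
Step 2: Constraint must be active: 2*x = 6
x* = 6/2 = 3.0
lambda = (2*5*3.0 + 16)/2 = 23.0
Step 3: Compute optimal value.
f(x*) = 5*3.0^2 + 16*3.0 = 93.0


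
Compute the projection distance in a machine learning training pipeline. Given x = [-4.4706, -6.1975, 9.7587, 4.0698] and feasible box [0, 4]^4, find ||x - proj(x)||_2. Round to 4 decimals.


Project each component onto [0, 4].
clip(-4.4706) = 0.0, clip(-6.1975) = 0.0, clip(9.7587) = 4.0, clip(4.0698) = 4.0
Projection = [0.0, 0.0, 4.0, 4.0]
Squared diffs: [19.9863, 38.409, 33.1626, 0.0049]
Distance = sqrt(91.5628) = 9.5688


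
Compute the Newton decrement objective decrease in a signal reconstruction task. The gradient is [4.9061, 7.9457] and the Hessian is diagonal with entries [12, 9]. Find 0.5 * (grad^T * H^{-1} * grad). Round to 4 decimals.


Step 1: H is diagonal, so H^(-1) * g = [0.4088, 0.8829].
Step 2: g^T H^(-1) g = sum_i g_i^2 / H_ii
  = (4.9061)^2/12 + (7.9457)^2/9
  = 2.0058 + 7.0149 = 9.0207
Step 3: Objective decrease = 0.5 * g^T H^(-1) g = 4.5104


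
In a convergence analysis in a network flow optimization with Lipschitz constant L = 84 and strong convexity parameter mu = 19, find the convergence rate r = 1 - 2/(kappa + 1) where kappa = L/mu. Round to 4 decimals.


Step 1: Compute the condition number.
kappa = L/mu = 84/19 = 4.4211
Step 2: Compute the convergence rate.
r = 1 - 2/(kappa + 1) = 1 - 2*mu/(L + mu) = (L - mu)/(L + mu) = 65/103 = 0.6311


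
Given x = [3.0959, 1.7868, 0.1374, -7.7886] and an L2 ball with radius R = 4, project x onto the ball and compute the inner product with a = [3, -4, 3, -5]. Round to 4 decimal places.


Step 1: Compute ||x|| (intermediates to 6 decimals).
||x|| = sqrt(3.0959^2 + 1.7868^2 + 0.1374^2 + (-7.7886)^2) = 8.570789
Step 2: Project.
Since ||x|| > R, scale = R/||x|| = 4/8.570789 = 0.466701, proj(x) = scale * x
proj(x) = [1.44486, 0.833901, 0.064125, -3.634947]
Step 3: Dot product.
a^T * proj(x) = 3*1.44486 - 4*0.833901 + 3*0.064125 - 5*(-3.634947) = 19.3661


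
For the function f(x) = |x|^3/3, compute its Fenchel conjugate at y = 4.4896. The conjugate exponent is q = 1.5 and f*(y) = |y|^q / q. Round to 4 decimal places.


The conjugate exponent q satisfies 1/p + 1/q = 1.
p = 3, so q = 3/(3 - 1) = 1.5
|y|^q = 4.4896^1.5 = 9.5129
f*(4.4896) = 9.5129 / 1.5 = 6.3419


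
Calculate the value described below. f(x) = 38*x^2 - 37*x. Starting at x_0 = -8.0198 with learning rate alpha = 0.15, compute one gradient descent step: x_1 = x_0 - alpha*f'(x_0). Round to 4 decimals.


We compute the gradient at x_0 and apply the update.
f'(x) = 76*x - 37
f'(-8.0198) = 76*-8.0198 - 37 = -646.5048
x_1 = -8.0198 - 0.15*-646.5048 = 88.9559


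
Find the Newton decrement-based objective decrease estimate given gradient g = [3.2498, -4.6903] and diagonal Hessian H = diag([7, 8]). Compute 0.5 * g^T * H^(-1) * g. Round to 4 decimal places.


Step 1: H is diagonal, so H^(-1) * g = [0.4643, -0.5863].
Step 2: g^T H^(-1) g = sum_i g_i^2 / H_ii
  = (3.2498)^2/7 + (-4.6903)^2/8
  = 1.5087 + 2.7499 = 4.2586
Step 3: Objective decrease = 0.5 * g^T H^(-1) g = 2.1293


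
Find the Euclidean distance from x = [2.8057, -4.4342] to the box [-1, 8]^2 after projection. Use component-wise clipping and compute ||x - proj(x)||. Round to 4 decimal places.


Project each component onto [-1, 8].
clip(2.8057) = 2.8057, clip(-4.4342) = -1.0
Projection = [2.8057, -1.0]
Squared diffs: [0.0, 11.7937]
Distance = sqrt(11.7937) = 3.4342


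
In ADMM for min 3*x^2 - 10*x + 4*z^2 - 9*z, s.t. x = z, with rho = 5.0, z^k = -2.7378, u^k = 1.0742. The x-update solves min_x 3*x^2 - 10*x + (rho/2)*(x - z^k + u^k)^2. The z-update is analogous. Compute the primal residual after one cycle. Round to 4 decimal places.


ADMM iteration with rho = 5.0, z^k = -2.7378, u^k = 1.0742
Step 1: x-update.
Minimize 3*x^2 - 10*x + (5.0/2)*(x + 2.7378 + 1.0742)^2
FOC: (2*3 + 5.0)*x = 10 + 5.0*(-2.7378 - 1.0742)
x^{k+1} = -0.8236
Step 2: z-update.
Minimize 4*z^2 - 9*z + (5.0/2)*(-0.8236 - z + 1.0742)^2
FOC: (2*4 + 5.0)*z = 9 + 5.0*(-0.8236 + 1.0742)
z^{k+1} = 0.7887
Step 3: u-update.
u^{k+1} = 1.0742 - 0.8236 - 0.7887 = -0.5381
Step 4: Primal residual = |-0.8236 - 0.7887| = 1.6123


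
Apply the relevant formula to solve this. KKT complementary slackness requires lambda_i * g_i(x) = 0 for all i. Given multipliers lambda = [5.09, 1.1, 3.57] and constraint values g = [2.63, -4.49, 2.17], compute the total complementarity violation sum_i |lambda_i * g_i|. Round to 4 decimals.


KKT complementary slackness check:
lambda_1 * g_1 = 5.09 * 2.63 = 13.3867
lambda_2 * g_2 = 1.1 * -4.49 = -4.939
lambda_3 * g_3 = 3.57 * 2.17 = 7.7469
Total violation = 13.3867 + 4.939 + 7.7469 = 26.0726


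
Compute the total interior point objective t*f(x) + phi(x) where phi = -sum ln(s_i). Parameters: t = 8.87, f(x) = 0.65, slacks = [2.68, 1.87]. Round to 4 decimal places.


Step 1: Compute log-barrier.
ln values: [0.9858, 0.6259]
phi = -(0.9858 + 0.6259) = -1.6118
Step 2: Compute augmented objective.
t*f(x) = 8.87*0.65 = 5.7655
Total = 5.7655 - 1.6118 = 4.1537


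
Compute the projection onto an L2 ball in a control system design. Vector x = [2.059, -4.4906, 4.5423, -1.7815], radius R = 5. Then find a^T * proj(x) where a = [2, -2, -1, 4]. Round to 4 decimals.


Step 1: Compute ||x|| (intermediates to 6 decimals).
||x|| = sqrt(2.059^2 + (-4.4906)^2 + 4.5423^2 + (-1.7815)^2) = 6.943429
Step 2: Project.
Since ||x|| > R, scale = R/||x|| = 5/6.943429 = 0.720105, proj(x) = scale * x
proj(x) = [1.482696, -3.233704, 3.270933, -1.282867]
Step 3: Dot product.
a^T * proj(x) = 2*1.482696 - 2*(-3.233704) - 1*3.270933 + 4*(-1.282867) = 1.0304


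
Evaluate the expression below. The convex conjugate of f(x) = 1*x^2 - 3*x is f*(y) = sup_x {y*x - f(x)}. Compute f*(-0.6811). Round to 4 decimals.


f*(y) = sup_x {y*x - a*x^2 - b*x} = sup_x {(y-b)*x - a*x^2}
FOC: (y - b) - 2a*x = 0 => x* = (y - b)/(2a)
x* = (-0.6811 + 3)/(2*1) = 1.1595
f*(-0.6811) = (y-b)^2/(4a) = (-0.6811 + 3)^2/(4*1)
= 5.3773/4 = 1.3443


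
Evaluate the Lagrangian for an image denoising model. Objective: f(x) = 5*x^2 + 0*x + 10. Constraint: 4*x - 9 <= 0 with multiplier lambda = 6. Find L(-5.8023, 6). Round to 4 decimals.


Step 1: Evaluate f(x).
f(-5.8023) = 5*(-5.8023)^2 + 0*(-5.8023) + 10 = 178.3334
Step 2: Evaluate g(x).
g(-5.8023) = 4*-5.8023 - 9 = -32.2092
Step 3: Compute Lagrangian.
L = 178.3334 + 6*-32.2092 = -14.9218


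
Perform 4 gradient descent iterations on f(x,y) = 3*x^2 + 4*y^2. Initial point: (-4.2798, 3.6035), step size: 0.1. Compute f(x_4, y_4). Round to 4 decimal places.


Gradient descent on f(x,y) = 3*x^2 + 4*y^2.
Starting point: (-4.2798, 3.6035), alpha = 0.1
Step 1: grad_x = 2*3*-4.2798 = -25.6788, grad_y = 2*4*3.6035 = 28.828
  x_1 = -4.2798 - 0.1*-25.6788 = -1.7119
  y_1 = 3.6035 - 0.1*28.828 = 0.7207
Step 2: grad_x = 2*3*-1.7119 = -10.2715, grad_y = 2*4*0.7207 = 5.7656
  x_2 = -1.7119 - 0.1*-10.2715 = -0.6848
  y_2 = 0.7207 - 0.1*5.7656 = 0.1441
Step 3: grad_x = 2*3*-0.6848 = -4.1086, grad_y = 2*4*0.1441 = 1.1531
  x_3 = -0.6848 - 0.1*-4.1086 = -0.2739
  y_3 = 0.1441 - 0.1*1.1531 = 0.0288
Step 4: grad_x = 2*3*-0.2739 = -1.6434, grad_y = 2*4*0.0288 = 0.2306
  x_4 = -0.2739 - 0.1*-1.6434 = -0.1096
  y_4 = 0.0288 - 0.1*0.2306 = 0.0058
f(-0.1096, 0.0058) = 3*(-0.1096)^2 + 4*0.0058^2 = 0.0361


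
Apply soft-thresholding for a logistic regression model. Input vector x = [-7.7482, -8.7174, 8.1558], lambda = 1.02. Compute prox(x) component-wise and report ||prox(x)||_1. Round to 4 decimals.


Soft-thresholding with lambda = 1.02:
prox(-7.7482) = sign(-7.7482)*max(|-7.7482| - 1.02, 0) = -6.7282
prox(-8.7174) = sign(-8.7174)*max(|-8.7174| - 1.02, 0) = -7.6974
prox(8.1558) = sign(8.1558)*max(|8.1558| - 1.02, 0) = 7.1358
prox(x) = [-6.7282, -7.6974, 7.1358]
||prox(x)||_1 = 6.7282 + 7.6974 + 7.1358 = 21.5614


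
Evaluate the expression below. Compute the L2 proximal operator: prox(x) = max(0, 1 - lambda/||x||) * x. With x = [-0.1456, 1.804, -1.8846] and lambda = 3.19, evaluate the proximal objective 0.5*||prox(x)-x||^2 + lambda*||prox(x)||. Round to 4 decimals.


Step 1: Compute ||x||.
||x|| = 2.6129
Step 2: Compute scaling factor.
scale = max(0, 1 - 3.19/2.6129) = 0.0
Step 3: prox(x) = [-0.0, 0.0, -0.0]
||prox(x)|| = 0.0
Step 4: Proximal objective.
0.5*||prox-x||^2 = 3.4137
lambda*||prox|| = 0.0
Total = 3.4137


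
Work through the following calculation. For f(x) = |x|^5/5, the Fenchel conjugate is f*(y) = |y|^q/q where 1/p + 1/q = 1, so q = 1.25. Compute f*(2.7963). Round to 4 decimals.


The conjugate exponent q satisfies 1/p + 1/q = 1.
p = 5, so q = 5/(5 - 1) = 1.25
|y|^q = 2.7963^1.25 = 3.616
f*(2.7963) = 3.616 / 1.25 = 2.8928


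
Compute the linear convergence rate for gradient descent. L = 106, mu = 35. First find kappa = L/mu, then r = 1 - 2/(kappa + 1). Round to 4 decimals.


Step 1: Compute the condition number.
kappa = L/mu = 106/35 = 3.0286
Step 2: Compute the convergence rate.
r = 1 - 2/(kappa + 1) = 1 - 2*mu/(L + mu) = (L - mu)/(L + mu) = 71/141 = 0.5035


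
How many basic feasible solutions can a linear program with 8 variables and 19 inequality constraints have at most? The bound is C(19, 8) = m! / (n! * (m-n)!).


Each vertex corresponds to some choice of n active constraints out of m, so the number of vertices is at most C(m, n) = m! / (n!(m-n)!).
m = 19, n = 8
Numerator: 19 * 18 * 17 * 16 * 15 * 14 * 13 * 12
Denominator: 8! = 40320
C(19, 8) = 75582


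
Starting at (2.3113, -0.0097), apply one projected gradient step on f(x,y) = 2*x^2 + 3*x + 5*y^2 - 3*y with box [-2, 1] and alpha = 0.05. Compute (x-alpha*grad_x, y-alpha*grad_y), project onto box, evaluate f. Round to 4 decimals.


Step 1: Compute gradient at (2.3113, -0.0097).
grad_x = 2*2*2.3113 + 3 = 12.2452
grad_y = 2*5*-0.0097 - 3 = -3.097
Step 2: Gradient step.
x_raw = 2.3113 - 0.05*12.2452 = 1.699
y_raw = -0.0097 - 0.05*-3.097 = 0.1452
Step 3: Project onto [-2, 1].
x_proj = clip(1.699) = 1.0
y_proj = clip(0.1452) = 0.1452
Step 4: Evaluate f.
f(1.0, 0.1452) = 4.6699


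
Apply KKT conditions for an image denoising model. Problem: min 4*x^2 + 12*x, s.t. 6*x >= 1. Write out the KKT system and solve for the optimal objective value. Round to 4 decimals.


Step 1: Try lambda = 0 (constraint inactive).
x_unc = -12/(2*4) = -1.5
Check: 6*-1.5 = -9.0 < 1 -- violated!
Step 2: Constraint must be active: 6*x = 1
x* = 1/6 = 0.1667 (rounded; the exact value 1/6 is used below)
lambda = (2*4*(1/6) + 12)/6 = 2.2222
Step 3: Compute optimal value.
f(x*) = 4*(1/6)^2 + 12*(1/6) = 2.1111


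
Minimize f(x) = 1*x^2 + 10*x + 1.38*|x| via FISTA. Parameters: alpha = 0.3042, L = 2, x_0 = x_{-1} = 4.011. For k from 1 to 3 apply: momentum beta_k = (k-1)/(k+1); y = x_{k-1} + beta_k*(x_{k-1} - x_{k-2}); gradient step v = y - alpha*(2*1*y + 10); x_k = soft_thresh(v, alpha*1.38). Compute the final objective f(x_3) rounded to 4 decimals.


FISTA on f(x) = 1*x^2 + 10*x + 1.38*|x|
L = 2, alpha = 0.3042
Iteration 1: beta = 0.0, y = 4.011 + 0.0*(4.011 - 4.011) = 4.011
  grad(y) = 18.022, v = y - alpha*grad = -1.4713
  prox(v) = soft_thresh(-1.4713, 0.4198) = -1.0515
Iteration 2: beta = 0.3333, y = -1.0515 + 0.3333*(-1.0515 - 4.011) = -2.739
  grad(y) = 4.522, v = y - alpha*grad = -4.1146
  prox(v) = soft_thresh(-4.1146, 0.4198) = -3.6948
Iteration 3: beta = 0.5, y = -3.6948 + 0.5*(-3.6948 + 1.0515) = -5.0164
  grad(y) = -0.0329, v = y - alpha*grad = -5.0064
  prox(v) = soft_thresh(-5.0064, 0.4198) = -4.5866
f(x_3) = 1*(-4.5866)^2 + 10*(-4.5866) + 1.38*|-4.5866| = -18.4996


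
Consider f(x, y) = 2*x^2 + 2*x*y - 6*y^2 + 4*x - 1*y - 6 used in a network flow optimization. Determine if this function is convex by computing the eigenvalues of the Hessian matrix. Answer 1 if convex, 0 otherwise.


The Hessian of f(x,y) = 2*x^2 + 2*x*y - 6*y^2 + 4*x - 1*y - 6 is:
H = [[4, 2], [2, -12]]
Trace = 4 - 12 = -8
Determinant = 4*-12 - (2)^2 = -52
Discriminant = (-8)^2 - 4*-52 = 272.0
Eigenvalues: lambda_1 = -12.2462, lambda_2 = 4.2462
The function is not convex.

0
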